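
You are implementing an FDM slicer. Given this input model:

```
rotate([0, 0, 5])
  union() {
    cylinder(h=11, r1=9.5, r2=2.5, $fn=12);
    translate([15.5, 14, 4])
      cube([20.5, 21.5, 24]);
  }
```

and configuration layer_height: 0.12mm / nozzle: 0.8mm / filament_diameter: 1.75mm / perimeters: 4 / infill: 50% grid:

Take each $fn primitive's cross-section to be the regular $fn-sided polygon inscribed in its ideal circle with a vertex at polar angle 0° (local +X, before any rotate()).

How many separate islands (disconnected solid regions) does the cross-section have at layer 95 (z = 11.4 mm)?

At z = 11.4 mm: the cone is not intersected at this z (z outside [0, 11]); the 20.5×21.5 cube at (15.5, 14) contributes its full rectangle; Taking the union: only the 20.5×21.5 cube at (15.5, 14) is present, so the union is just that shape — 1 connected region; (rotated 5° about Z; rotation is an isometry so areas/perimeters/island counts are preserved). Overall, the cross-section is a single solid region. Island count = 1.

1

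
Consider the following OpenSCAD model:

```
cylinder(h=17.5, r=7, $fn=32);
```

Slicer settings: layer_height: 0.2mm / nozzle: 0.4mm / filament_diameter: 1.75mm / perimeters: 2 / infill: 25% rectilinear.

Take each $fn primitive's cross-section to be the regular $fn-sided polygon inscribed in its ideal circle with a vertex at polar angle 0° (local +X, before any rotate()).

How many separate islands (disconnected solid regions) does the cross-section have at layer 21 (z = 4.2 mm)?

At z = 4.2 mm: the cylinder: section is a regular 32-gon, circumradius r=7. Overall, the cross-section is a single solid region. Island count = 1.

1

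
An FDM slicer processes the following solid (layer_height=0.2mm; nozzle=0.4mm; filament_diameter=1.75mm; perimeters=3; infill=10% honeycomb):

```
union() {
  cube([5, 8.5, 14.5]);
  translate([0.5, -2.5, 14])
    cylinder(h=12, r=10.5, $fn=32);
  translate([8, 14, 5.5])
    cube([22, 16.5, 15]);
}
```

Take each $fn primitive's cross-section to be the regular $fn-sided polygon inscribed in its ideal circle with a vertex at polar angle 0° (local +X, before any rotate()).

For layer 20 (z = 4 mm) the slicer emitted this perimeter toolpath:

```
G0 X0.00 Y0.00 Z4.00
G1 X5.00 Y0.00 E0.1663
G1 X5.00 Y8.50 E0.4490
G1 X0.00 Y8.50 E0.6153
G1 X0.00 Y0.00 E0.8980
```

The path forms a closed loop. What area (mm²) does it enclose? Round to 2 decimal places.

Apply the shoelace formula to the sequence of (X, Y) vertices; enclosed area = 42.50 mm².

42.50 mm²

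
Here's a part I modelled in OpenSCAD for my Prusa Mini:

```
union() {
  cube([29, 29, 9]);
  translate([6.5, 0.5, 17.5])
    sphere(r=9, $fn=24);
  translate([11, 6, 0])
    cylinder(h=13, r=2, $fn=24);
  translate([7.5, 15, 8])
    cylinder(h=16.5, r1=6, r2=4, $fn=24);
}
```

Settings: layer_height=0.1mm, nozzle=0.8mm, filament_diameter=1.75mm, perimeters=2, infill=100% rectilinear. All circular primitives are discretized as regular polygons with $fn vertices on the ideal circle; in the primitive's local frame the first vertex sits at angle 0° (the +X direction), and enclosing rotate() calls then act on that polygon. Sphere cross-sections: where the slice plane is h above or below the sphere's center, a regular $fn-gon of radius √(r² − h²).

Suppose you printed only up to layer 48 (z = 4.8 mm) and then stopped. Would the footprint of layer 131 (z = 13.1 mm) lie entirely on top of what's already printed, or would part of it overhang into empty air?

Compare the two slices. At z = 4.8: the 29×29 cube contributes its full rectangle (area 841.00 mm²); the sphere at (6.5, 0.5) is not intersected at this z (|z−center|=12.700 > r=9); the r=2 cylinder at (11, 6) contributes a regular 24-gon of circumradius 2 (area = (24/2)·2.000²·sin(360°/24) = 12.42 mm²); the cone at (7.5, 15) does not reach this height (z outside [8, 24.5]); Merging all regions: the r=2 cylinder at (11, 6) lies entirely inside the 29×29 cube, so the union is just the 29×29 cube — area = 841.00 mm². At z = 13.1: the cube does not reach this height (z outside [0, 9]); the sphere at (6.5, 0.5): section is a regular 24-gon, circumradius = √(r²−h²) = √(9²−4.4²) = 7.851 (area = (24/2)·7.851²·sin(360°/24) = 191.44 mm²); the cylinder at (11, 6) does not reach this height (z outside [0, 13]); the cone at (7.5, 15) (r1=6→r2=4) has section circumradius 5.382 here — a regular 24-gon (area = (24/2)·5.382²·sin(360°/24) = 89.96 mm²); Taking the union: the 2 present regions are separate (no shared area or edge), so areas and boundary lengths simply add and each stays a separate island — area = 281.40 mm². Checking containment: at z = 13.1 the cross-section extends beyond the z = 4.8 cross-section by about 92.40 mm².

part overhangs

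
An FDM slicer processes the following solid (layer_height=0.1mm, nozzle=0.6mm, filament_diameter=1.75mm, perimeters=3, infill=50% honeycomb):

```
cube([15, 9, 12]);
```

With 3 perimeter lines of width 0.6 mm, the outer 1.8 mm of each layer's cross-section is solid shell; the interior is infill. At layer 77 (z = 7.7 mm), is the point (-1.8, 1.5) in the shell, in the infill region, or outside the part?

outside

At z = 7.7 mm: the cube is present — its section is the full 15×9 rectangle. Overall, the cross-section is a single solid region. The nearest boundary edge runs (0.00, 9.00)→(0.00, 0.00); distance from the point to it = 1.80 mm. The point is not inside any of the regions above, so it lies outside the cross-section (1.80 mm from the nearest boundary).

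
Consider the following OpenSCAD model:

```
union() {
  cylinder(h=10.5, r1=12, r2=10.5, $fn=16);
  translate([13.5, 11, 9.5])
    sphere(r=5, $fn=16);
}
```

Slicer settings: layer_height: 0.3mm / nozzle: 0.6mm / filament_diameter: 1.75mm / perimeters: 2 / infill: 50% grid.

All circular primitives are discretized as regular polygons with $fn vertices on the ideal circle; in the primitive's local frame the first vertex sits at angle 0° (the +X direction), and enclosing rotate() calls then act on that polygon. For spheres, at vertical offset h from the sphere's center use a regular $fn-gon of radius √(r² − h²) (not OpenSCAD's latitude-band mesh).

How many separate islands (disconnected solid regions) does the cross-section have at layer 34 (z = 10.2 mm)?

2

At z = 10.2 mm: the cone: at t=0.971 of its height the radius interpolates to r₁+(r₂−r₁)t = 10.543, giving a regular 16-gon of that circumradius; the r=5 sphere at (13.5, 11) slices to a regular 16-gon of circumradius 4.951 (√(r²−h²) with h=0.7 from center); Combining (union): the 2 present regions are separate (no shared area or edge), so areas and boundary lengths simply add and each stays a separate island — 2 connected regions. Overall, the cross-section has 2 separate islands. Island count = 2.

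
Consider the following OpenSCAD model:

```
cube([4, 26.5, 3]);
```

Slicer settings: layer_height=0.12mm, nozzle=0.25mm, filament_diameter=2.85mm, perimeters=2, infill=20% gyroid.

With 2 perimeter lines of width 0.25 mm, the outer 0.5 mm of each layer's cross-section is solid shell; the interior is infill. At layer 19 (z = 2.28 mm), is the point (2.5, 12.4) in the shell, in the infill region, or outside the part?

infill

At z = 2.28 mm: the cube is present — its section is the full 4×26.5 rectangle. Overall, the cross-section is a single solid region. The nearest boundary edge runs (4.00, 0.00)→(4.00, 26.50); distance from the point to it = 1.50 mm. The point is inside the cross-section and 1.50 mm from the nearest boundary — more than the 0.5 mm shell width (2 × 0.25), so it's in the infill interior.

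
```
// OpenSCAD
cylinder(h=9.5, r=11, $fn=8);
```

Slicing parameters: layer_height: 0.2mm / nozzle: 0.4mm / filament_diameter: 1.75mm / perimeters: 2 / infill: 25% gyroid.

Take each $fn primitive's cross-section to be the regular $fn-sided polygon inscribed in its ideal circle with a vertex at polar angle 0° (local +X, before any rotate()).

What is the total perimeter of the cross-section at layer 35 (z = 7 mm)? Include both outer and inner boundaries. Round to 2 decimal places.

At z = 7 mm: the r=11 cylinder contributes a regular 8-gon of circumradius 11 (perimeter = 2·8·11.000·sin(180°/8) = 67.35 mm). Overall, the cross-section is a single solid region. Total boundary length (outer) = 67.35 mm.

67.35 mm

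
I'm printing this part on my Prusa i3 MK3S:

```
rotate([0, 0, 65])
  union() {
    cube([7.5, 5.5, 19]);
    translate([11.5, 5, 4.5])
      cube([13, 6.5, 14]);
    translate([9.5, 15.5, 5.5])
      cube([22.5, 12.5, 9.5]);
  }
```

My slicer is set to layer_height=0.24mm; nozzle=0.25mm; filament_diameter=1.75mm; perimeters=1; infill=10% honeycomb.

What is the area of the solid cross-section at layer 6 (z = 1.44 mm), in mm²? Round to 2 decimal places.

41.25 mm²

At z = 1.44 mm: the cube (footprint 7.5×5.5) is included at this height (area 41.25 mm²); the cube at (11.5, 5) is not intersected at this z (z outside [4.5, 18.5]); the cube at (9.5, 15.5) is not intersected at this z (z outside [5.5, 15]); Taking the union: only the 7.5×5.5 cube is present, so the union is just that shape — area = 41.25 mm²; (whole slice rotated 65° about Z — lengths, areas and connectivity unchanged). Overall, the cross-section is a single solid region. Net area = 41.25 mm².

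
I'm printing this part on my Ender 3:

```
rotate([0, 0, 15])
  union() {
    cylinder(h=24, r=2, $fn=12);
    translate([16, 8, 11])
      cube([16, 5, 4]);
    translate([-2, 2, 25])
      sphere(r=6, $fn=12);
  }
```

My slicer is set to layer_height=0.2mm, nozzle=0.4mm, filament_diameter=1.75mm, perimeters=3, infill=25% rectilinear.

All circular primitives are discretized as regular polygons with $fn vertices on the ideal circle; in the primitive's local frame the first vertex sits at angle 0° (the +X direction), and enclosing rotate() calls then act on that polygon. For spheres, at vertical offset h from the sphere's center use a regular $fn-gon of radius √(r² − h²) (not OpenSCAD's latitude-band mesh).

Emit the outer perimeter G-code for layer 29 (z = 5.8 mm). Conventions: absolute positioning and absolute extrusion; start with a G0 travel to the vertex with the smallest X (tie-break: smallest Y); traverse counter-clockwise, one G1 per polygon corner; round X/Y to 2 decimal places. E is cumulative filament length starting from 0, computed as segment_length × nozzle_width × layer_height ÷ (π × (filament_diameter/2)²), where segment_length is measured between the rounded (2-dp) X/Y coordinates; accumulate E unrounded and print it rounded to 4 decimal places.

At z = 5.8 mm: the r=2 cylinder contributes a regular 12-gon of circumradius 2; the cube at (16, 8) does not reach this height (z outside [11, 15]); the sphere at (-2, 2) is absent (|z−center|=19.200 > r=6); Merging all regions: only the r=2 cylinder is present, so the union is just that shape — 1 connected region; (whole slice rotated 15° about Z — lengths, areas and connectivity unchanged). The outline is a single polygon with 12 vertices. Extrusion per mm of travel: 0.4 × 0.2 / (π × 0.875²) = 0.033260. Accumulating E over each segment gives final E = 0.4126.

G0 X-1.93 Y-0.52 Z5.80
G1 X-1.41 Y-1.41 E0.0343
G1 X-0.52 Y-1.93 E0.0686
G1 X0.52 Y-1.93 E0.1032
G1 X1.41 Y-1.41 E0.1374
G1 X1.93 Y-0.52 E0.1717
G1 X1.93 Y0.52 E0.2063
G1 X1.41 Y1.41 E0.2406
G1 X0.52 Y1.93 E0.2749
G1 X-0.52 Y1.93 E0.3095
G1 X-1.41 Y1.41 E0.3438
G1 X-1.93 Y0.52 E0.3780
G1 X-1.93 Y-0.52 E0.4126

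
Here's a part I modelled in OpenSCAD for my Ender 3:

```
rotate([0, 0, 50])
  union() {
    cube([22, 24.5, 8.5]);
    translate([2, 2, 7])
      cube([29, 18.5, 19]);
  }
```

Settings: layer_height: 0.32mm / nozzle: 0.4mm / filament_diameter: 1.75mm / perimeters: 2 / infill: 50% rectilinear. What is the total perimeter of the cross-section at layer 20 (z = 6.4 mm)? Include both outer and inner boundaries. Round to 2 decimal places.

93.00 mm

At z = 6.4 mm: the cube is present — its section is the full 22×24.5 rectangle (perimeter 93.00 mm); the cube at (2, 2) does not reach this height (z outside [7, 26]); Combining (union): only the 22×24.5 cube is present, so the union is just that shape — boundary = 93.00 mm; (whole slice rotated 50° about Z — lengths, areas and connectivity unchanged). Overall, the cross-section is a single solid region. Total boundary length (outer) = 93.00 mm.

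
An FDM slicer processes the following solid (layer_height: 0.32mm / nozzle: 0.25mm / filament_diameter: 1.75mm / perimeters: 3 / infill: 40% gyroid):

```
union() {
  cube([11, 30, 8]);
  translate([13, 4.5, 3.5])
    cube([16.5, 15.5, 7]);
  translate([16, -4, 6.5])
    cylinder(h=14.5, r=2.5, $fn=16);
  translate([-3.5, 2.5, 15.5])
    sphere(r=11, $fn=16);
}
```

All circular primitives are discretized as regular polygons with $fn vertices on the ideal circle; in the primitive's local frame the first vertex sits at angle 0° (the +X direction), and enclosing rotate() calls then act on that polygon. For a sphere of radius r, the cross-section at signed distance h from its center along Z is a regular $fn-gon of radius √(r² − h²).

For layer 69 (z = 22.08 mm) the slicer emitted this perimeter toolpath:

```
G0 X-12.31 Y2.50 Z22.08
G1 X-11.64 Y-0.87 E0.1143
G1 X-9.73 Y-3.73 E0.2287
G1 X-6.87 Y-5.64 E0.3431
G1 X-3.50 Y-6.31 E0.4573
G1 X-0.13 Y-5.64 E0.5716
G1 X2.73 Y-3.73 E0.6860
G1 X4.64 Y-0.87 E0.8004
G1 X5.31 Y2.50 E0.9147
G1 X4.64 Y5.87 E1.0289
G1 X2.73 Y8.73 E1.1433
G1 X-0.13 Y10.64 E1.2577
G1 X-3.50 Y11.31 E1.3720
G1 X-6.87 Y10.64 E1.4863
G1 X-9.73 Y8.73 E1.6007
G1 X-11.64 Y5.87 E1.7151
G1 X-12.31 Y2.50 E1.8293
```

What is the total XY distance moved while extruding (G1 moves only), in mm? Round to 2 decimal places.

Sum the Euclidean lengths of each G1 segment: total = 55.00 mm.

55.00 mm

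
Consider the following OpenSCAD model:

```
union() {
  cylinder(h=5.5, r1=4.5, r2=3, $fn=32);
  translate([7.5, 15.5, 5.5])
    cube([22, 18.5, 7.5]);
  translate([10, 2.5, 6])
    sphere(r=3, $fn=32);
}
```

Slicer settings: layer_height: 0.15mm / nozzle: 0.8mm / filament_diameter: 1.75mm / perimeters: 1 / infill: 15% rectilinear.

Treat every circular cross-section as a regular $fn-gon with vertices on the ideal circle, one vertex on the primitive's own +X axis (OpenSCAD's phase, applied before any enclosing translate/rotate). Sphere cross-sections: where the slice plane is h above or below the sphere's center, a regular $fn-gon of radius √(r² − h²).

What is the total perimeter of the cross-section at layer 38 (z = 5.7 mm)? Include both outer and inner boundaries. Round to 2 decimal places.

99.72 mm

At z = 5.7 mm: the cone is not intersected at this z (z outside [0, 5.5]); the 22×18.5 cube at (7.5, 15.5) contributes its full rectangle (perimeter 81.00 mm); the r=3 sphere at (10, 2.5) slices to a regular 32-gon of circumradius 2.985 (√(r²−h²) with h=0.3 from center) (perimeter = 2·32·2.985·sin(180°/32) = 18.72 mm); Combining (union): the 2 present regions are separate (no shared area or edge), so areas and boundary lengths simply add and each stays a separate island — boundary = 99.72 mm. Overall, the cross-section has 2 separate islands. Total boundary length (outer) = 99.72 mm.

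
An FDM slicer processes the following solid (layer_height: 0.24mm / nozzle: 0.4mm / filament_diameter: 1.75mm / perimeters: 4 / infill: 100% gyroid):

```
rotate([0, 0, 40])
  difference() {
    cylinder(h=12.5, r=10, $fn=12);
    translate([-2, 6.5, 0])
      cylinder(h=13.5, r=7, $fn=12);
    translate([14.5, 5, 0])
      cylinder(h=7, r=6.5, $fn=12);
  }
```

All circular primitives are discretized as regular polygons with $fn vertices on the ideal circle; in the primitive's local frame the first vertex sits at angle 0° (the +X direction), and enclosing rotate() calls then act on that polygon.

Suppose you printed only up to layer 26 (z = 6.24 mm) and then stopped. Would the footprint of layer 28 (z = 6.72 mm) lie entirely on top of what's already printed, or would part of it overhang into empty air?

entirely on top

Compare the two slices. At z = 6.24: the r=10 cylinder gives a regular 12-gon of circumradius 10 (constant along its height) (area = (12/2)·10.000²·sin(360°/12) = 300.00 mm²); the r=7 cylinder at (-2, 6.5) contributes a regular 12-gon of circumradius 7 (area = (12/2)·7.000²·sin(360°/12) = 147.00 mm²); the r=6.5 cylinder at (14.5, 5) gives a regular 12-gon of circumradius 6.5 (constant along its height) (area = (12/2)·6.500²·sin(360°/12) = 126.75 mm²); Taking the first minus the rest: starting from the r=10 cylinder (300.00 mm²), the r=7 cylinder at (-2, 6.5) partially overlaps it — only the 102.13 mm² overlap (of its 147.00 mm²) is removed, clipping the outline; the r=6.5 cylinder at (14.5, 5) partially overlaps it — only the 2.62 mm² overlap (of its 126.75 mm²) is removed, clipping the outline — area = 195.26 mm²; (whole slice rotated 40° about Z — lengths, areas and connectivity unchanged). At z = 6.72: the r=10 cylinder contributes a regular 12-gon of circumradius 10 (area = (12/2)·10.000²·sin(360°/12) = 300.00 mm²); the cylinder at (-2, 6.5): section is a regular 12-gon, circumradius r=7 (area = (12/2)·7.000²·sin(360°/12) = 147.00 mm²); the r=6.5 cylinder at (14.5, 5) gives a regular 12-gon of circumradius 6.5 (constant along its height) (area = (12/2)·6.500²·sin(360°/12) = 126.75 mm²); After the difference (first − rest): starting from the r=10 cylinder (300.00 mm²), the r=7 cylinder at (-2, 6.5) partially overlaps it — only the 102.13 mm² overlap (of its 147.00 mm²) is removed, clipping the outline; the r=6.5 cylinder at (14.5, 5) partially overlaps it — only the 2.62 mm² overlap (of its 126.75 mm²) is removed, clipping the outline — area = 195.26 mm²; (rotated 40° about Z; rotation is an isometry so areas/perimeters/island counts are preserved). Checking containment: the cross-section at z = 6.72 is a subset of the cross-section at z = 6.24.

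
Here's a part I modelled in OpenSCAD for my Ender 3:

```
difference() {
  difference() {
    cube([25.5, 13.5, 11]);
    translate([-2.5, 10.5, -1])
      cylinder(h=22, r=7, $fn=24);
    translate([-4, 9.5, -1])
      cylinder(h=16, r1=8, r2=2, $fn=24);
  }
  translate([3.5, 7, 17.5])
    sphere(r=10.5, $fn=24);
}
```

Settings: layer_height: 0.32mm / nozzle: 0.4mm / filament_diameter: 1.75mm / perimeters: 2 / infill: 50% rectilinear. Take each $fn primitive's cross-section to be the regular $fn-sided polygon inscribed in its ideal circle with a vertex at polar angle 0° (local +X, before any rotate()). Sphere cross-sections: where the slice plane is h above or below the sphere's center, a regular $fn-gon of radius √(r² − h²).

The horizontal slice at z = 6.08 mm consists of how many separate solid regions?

1

At z = 6.08 mm: the cube (footprint 25.5×13.5) is included at this height; the cylinder at (-2.5, 10.5): section is a regular 24-gon, circumradius r=7; the cone at (-4, 9.5) contributes a regular 24-gon of circumradius 5.345 (interpolated between r1=8 and r2=2 at t=0.443); After the difference (first − rest): starting from the 25.5×13.5 cube, the r=7 cylinder at (-2.5, 10.5) partially overlaps it — only the 33.73 mm² overlap (of its 152.19 mm²) is removed, clipping the outline; the cone at (-4, 9.5) misses the remaining region (no effect) — 1 connected region; the sphere at (3.5, 7) does not reach this height (|z−center|=11.420 > r=10.5); Subtracting the remaining from the first: none of the subtracted shapes is present at this height, so the result so far is unchanged — 1 connected region. The result has 1 disconnected region.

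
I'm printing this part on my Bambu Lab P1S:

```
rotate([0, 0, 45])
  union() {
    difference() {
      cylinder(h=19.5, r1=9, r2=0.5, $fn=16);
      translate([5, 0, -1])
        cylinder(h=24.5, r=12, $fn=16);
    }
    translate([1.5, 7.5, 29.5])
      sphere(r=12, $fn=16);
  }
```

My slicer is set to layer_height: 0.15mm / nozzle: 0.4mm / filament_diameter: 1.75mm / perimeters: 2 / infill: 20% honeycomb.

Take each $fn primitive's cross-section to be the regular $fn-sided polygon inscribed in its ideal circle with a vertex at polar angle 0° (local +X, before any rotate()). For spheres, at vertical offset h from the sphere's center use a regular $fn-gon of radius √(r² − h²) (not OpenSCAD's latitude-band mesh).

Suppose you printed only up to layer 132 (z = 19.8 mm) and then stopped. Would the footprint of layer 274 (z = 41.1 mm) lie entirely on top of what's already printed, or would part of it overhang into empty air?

entirely on top

Compare the two slices. At z = 19.8: the cone is absent (z outside [0, 19.5]); the cylinder at (5, 0): section is a regular 16-gon, circumradius r=12 (area = (16/2)·12.000²·sin(360°/16) = 440.85 mm²); Taking the first minus the rest: the first operand is absent here, so nothing remains; the sphere at (1.5, 7.5): section is a regular 16-gon, circumradius = √(r²−h²) = √(12²−9.7²) = 7.065 (area = (16/2)·7.065²·sin(360°/16) = 152.80 mm²); Merging all regions: only the r=12 sphere at (1.5, 7.5) is present, so the union is just that shape — area = 152.80 mm²; (whole slice rotated 45° about Z — lengths, areas and connectivity unchanged). At z = 41.1: the cone is absent (z outside [0, 19.5]); the cylinder at (5, 0) is absent (z outside [-1, 23.5]); After the difference (first − rest): the first operand is absent here, so nothing remains; the sphere at (1.5, 7.5): section is a regular 16-gon, circumradius = √(r²−h²) = √(12²−11.6²) = 3.072 (area = (16/2)·3.072²·sin(360°/16) = 28.90 mm²); Taking the union: only the r=12 sphere at (1.5, 7.5) is present, so the union is just that shape — area = 28.90 mm²; (whole slice rotated 45° about Z — lengths, areas and connectivity unchanged). Checking containment: the cross-section at z = 41.1 is a subset of the cross-section at z = 19.8.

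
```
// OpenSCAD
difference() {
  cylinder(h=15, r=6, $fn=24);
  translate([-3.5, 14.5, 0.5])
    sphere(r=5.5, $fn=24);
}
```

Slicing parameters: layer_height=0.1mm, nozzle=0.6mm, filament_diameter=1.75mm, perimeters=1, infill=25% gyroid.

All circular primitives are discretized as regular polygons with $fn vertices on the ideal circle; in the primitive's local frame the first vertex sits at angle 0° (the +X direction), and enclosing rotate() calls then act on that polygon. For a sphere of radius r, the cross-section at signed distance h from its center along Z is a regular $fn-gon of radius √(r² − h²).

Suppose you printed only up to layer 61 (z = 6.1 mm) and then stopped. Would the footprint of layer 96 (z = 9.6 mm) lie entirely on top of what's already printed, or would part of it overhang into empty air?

entirely on top

Compare the two slices. At z = 6.1: the cylinder: section is a regular 24-gon, circumradius r=6 (area = (24/2)·6.000²·sin(360°/24) = 111.81 mm²); the sphere at (-3.5, 14.5) does not reach this height (|z−center|=5.600 > r=5.5); After the difference (first − rest): none of the subtracted shapes is present at this height, so the r=6 cylinder is unchanged — area = 111.81 mm². At z = 9.6: the r=6 cylinder gives a regular 24-gon of circumradius 6 (constant along its height) (area = (24/2)·6.000²·sin(360°/24) = 111.81 mm²); the sphere at (-3.5, 14.5) does not reach this height (|z−center|=9.100 > r=5.5); Taking the first minus the rest: none of the subtracted shapes is present at this height, so the r=6 cylinder is unchanged — area = 111.81 mm². Checking containment: the cross-section at z = 9.6 is a subset of the cross-section at z = 6.1.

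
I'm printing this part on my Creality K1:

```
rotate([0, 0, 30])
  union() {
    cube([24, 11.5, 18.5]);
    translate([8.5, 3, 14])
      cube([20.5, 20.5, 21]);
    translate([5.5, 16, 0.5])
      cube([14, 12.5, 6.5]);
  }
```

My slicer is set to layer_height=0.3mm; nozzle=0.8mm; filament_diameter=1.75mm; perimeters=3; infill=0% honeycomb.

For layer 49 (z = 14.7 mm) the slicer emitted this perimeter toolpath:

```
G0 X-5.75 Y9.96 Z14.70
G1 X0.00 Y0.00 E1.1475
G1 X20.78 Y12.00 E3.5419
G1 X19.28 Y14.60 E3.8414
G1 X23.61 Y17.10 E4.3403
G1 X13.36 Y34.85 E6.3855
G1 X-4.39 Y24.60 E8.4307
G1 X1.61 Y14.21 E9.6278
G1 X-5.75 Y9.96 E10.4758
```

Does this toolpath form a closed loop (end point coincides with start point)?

yes

Start point (G0): (-5.75, 9.96). End point (last G1): the path returns to the start — closed.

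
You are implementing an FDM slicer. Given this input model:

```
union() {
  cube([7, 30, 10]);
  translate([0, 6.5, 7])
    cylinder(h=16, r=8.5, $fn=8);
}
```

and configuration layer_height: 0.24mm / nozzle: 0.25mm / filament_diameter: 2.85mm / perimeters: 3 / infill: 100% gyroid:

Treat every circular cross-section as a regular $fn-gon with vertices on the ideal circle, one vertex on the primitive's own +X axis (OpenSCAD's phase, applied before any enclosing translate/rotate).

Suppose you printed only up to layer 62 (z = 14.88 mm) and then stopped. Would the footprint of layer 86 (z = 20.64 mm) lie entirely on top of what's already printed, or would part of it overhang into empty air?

Compare the two slices. At z = 14.88: the cube is absent (z outside [0, 10]); the r=8.5 cylinder at (0, 6.5) gives a regular 8-gon of circumradius 8.5 (constant along its height) (area = (8/2)·8.500²·sin(360°/8) = 204.35 mm²); Merging all regions: only the r=8.5 cylinder at (0, 6.5) is present, so the union is just that shape — area = 204.35 mm². At z = 20.64: the cube is not intersected at this z (z outside [0, 10]); the r=8.5 cylinder at (0, 6.5) contributes a regular 8-gon of circumradius 8.5 (area = (8/2)·8.500²·sin(360°/8) = 204.35 mm²); Merging all regions: only the r=8.5 cylinder at (0, 6.5) is present, so the union is just that shape — area = 204.35 mm². Checking containment: the cross-section at z = 20.64 is a subset of the cross-section at z = 14.88.

entirely on top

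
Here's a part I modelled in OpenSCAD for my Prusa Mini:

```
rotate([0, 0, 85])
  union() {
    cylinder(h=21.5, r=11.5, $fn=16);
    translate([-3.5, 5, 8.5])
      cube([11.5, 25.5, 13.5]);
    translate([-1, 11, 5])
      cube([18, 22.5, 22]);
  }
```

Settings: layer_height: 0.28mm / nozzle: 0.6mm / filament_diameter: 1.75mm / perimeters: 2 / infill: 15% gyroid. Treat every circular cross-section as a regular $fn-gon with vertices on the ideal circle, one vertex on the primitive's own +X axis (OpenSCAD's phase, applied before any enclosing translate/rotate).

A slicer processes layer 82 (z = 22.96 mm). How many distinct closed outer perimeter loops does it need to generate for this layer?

At z = 22.96 mm: the cylinder is absent (z outside [0, 21.5]); the cube at (-3.5, 5) is not intersected at this z (z outside [8.5, 22]); the cube at (-1, 11) is present — its section is the full 18×22.5 rectangle; Combining (union): only the 18×22.5 cube at (-1, 11) is present, so the union is just that shape — 1 connected region; (rotated 85° about Z; rotation is an isometry so areas/perimeters/island counts are preserved). The result has 1 disconnected region.

1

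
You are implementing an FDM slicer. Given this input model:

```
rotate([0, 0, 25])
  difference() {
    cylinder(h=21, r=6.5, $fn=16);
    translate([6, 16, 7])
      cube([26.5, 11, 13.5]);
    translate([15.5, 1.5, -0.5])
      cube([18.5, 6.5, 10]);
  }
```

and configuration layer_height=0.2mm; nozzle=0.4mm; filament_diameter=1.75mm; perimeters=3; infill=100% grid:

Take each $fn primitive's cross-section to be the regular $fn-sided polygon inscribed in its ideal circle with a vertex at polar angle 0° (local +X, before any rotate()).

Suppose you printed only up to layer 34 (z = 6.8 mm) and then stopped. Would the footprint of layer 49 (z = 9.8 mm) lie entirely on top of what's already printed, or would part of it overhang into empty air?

entirely on top

Compare the two slices. At z = 6.8: the cylinder: section is a regular 16-gon, circumradius r=6.5 (area = (16/2)·6.500²·sin(360°/16) = 129.35 mm²); the cube at (6, 16) is not intersected at this z (z outside [7, 20.5]); the 18.5×6.5 cube at (15.5, 1.5) contributes its full rectangle (area 120.25 mm²); Subtracting the remaining from the first: starting from the r=6.5 cylinder (129.35 mm²), the 18.5×6.5 cube at (15.5, 1.5) misses the remaining region (no effect) — area = 129.35 mm²; (whole slice rotated 25° about Z — lengths, areas and connectivity unchanged). At z = 9.8: the r=6.5 cylinder contributes a regular 16-gon of circumradius 6.5 (area = (16/2)·6.500²·sin(360°/16) = 129.35 mm²); the 26.5×11 cube at (6, 16) contributes its full rectangle (area 291.50 mm²); the cube at (15.5, 1.5) does not reach this height (z outside [-0.5, 9.5]); Subtracting the remaining from the first: starting from the r=6.5 cylinder (129.35 mm²), the 26.5×11 cube at (6, 16) misses the remaining region (no effect) — area = 129.35 mm²; (whole slice rotated 25° about Z — lengths, areas and connectivity unchanged). Checking containment: the cross-section at z = 9.8 is a subset of the cross-section at z = 6.8.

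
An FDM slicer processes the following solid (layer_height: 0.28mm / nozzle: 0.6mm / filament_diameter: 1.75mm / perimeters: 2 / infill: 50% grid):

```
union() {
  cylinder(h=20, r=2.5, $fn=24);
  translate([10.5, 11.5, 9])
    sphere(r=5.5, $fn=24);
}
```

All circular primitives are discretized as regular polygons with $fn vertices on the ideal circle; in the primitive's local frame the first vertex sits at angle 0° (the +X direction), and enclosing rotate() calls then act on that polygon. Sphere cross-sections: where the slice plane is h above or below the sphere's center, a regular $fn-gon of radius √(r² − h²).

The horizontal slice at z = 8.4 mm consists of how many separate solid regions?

At z = 8.4 mm: the r=2.5 cylinder gives a regular 24-gon of circumradius 2.5 (constant along its height); the r=5.5 sphere at (10.5, 11.5) contributes a regular 24-gon of circumradius √(5.5²−0.6²) = 5.467; Taking the union: the 2 present regions are separate (no shared area or edge), so areas and boundary lengths simply add and each stays a separate island — 2 connected regions. The result has 2 disconnected regions.

2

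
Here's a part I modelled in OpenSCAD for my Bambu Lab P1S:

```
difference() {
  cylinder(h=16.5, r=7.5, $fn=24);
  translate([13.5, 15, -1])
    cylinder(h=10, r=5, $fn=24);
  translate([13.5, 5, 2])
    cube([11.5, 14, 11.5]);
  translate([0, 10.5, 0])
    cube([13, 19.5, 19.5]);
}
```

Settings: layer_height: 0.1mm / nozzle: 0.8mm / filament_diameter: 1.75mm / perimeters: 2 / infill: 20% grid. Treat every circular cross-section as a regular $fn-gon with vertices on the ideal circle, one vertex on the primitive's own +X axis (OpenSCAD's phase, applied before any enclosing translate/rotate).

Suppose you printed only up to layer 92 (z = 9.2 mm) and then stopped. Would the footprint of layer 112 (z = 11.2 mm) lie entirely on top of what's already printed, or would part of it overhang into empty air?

Compare the two slices. At z = 9.2: the r=7.5 cylinder contributes a regular 24-gon of circumradius 7.5 (area = (24/2)·7.500²·sin(360°/24) = 174.70 mm²); the cylinder at (13.5, 15) is not intersected at this z (z outside [-1, 9]); the cube at (13.5, 5) is present — its section is the full 11.5×14 rectangle (area 161.00 mm²); the cube at (0, 10.5) is present — its section is the full 13×19.5 rectangle (area 253.50 mm²); Taking the first minus the rest: starting from the r=7.5 cylinder (174.70 mm²), the 11.5×14 cube at (13.5, 5) misses the remaining region (no effect); the 13×19.5 cube at (0, 10.5) misses the remaining region (no effect) — area = 174.70 mm². At z = 11.2: the cylinder: section is a regular 24-gon, circumradius r=7.5 (area = (24/2)·7.500²·sin(360°/24) = 174.70 mm²); the cylinder at (13.5, 15) does not reach this height (z outside [-1, 9]); the 11.5×14 cube at (13.5, 5) contributes its full rectangle (area 161.00 mm²); the 13×19.5 cube at (0, 10.5) contributes its full rectangle (area 253.50 mm²); Taking the first minus the rest: starting from the r=7.5 cylinder (174.70 mm²), the 11.5×14 cube at (13.5, 5) misses the remaining region (no effect); the 13×19.5 cube at (0, 10.5) misses the remaining region (no effect) — area = 174.70 mm². Checking containment: the cross-section at z = 11.2 is a subset of the cross-section at z = 9.2.

entirely on top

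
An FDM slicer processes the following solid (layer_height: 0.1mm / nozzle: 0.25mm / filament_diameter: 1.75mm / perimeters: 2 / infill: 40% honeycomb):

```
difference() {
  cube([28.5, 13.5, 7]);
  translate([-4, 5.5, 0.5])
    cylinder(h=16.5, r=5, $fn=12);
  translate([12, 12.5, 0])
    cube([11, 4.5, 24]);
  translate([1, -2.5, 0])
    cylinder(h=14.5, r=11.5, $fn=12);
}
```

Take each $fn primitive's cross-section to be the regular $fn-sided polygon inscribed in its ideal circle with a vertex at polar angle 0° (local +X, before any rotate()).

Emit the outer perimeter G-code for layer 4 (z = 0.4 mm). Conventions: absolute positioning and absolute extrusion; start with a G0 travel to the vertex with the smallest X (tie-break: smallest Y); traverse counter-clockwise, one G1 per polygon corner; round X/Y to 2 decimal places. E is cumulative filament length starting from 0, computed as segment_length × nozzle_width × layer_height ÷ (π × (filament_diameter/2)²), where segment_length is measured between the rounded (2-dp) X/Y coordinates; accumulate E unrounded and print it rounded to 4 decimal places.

G0 X0.00 Y8.73 Z0.40
G1 X1.00 Y9.00 E0.0108
G1 X6.75 Y7.46 E0.0726
G1 X10.96 Y3.25 E0.1345
G1 X11.83 Y0.00 E0.1695
G1 X28.50 Y0.00 E0.3428
G1 X28.50 Y13.50 E0.4831
G1 X23.00 Y13.50 E0.5402
G1 X23.00 Y12.50 E0.5506
G1 X12.00 Y12.50 E0.6650
G1 X12.00 Y13.50 E0.6754
G1 X0.00 Y13.50 E0.8001
G1 X0.00 Y8.73 E0.8497

At z = 0.4 mm: the cube (footprint 28.5×13.5) is included at this height; the cylinder at (-4, 5.5) is not intersected at this z (z outside [0.5, 17]); the cube at (12, 12.5) is present — its section is the full 11×4.5 rectangle; the cylinder at (1, -2.5): section is a regular 12-gon, circumradius r=11.5; After the difference (first − rest): starting from the 28.5×13.5 cube, the 11×4.5 cube at (12, 12.5) partially overlaps it — only the 11.00 mm² overlap (of its 49.50 mm²) is removed, clipping the outline; the r=11.5 cylinder at (1, -2.5) partially overlaps it — only the 80.14 mm² overlap (of its 396.75 mm²) is removed, clipping the outline — 1 connected region. The outline is a single polygon with 12 vertices. Extrusion per mm of travel: 0.25 × 0.1 / (π × 0.875²) = 0.010394. Accumulating E over each segment gives final E = 0.8497.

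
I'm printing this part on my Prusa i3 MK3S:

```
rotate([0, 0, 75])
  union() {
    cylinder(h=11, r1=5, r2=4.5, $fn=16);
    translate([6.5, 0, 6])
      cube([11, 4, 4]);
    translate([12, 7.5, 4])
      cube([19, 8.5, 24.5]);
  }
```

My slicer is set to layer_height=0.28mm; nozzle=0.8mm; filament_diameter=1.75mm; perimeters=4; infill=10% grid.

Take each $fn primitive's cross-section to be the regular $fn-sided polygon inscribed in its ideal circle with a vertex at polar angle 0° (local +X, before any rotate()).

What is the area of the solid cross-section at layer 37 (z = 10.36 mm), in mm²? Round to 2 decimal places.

At z = 10.36 mm: the cone: at t=0.942 of its height the radius interpolates to r₁+(r₂−r₁)t = 4.529, giving a regular 16-gon of that circumradius (area = (16/2)·4.529²·sin(360°/16) = 62.80 mm²); the cube at (6.5, 0) does not reach this height (z outside [6, 10]); the 19×8.5 cube at (12, 7.5) contributes its full rectangle (area 161.50 mm²); Combining (union): the 2 present regions are separate (no shared area or edge), so areas and boundary lengths simply add and each stays a separate island — area = 224.30 mm²; (whole slice rotated 75° about Z — lengths, areas and connectivity unchanged). Overall, the cross-section has 2 separate islands. Net area = 224.30 mm².

224.30 mm²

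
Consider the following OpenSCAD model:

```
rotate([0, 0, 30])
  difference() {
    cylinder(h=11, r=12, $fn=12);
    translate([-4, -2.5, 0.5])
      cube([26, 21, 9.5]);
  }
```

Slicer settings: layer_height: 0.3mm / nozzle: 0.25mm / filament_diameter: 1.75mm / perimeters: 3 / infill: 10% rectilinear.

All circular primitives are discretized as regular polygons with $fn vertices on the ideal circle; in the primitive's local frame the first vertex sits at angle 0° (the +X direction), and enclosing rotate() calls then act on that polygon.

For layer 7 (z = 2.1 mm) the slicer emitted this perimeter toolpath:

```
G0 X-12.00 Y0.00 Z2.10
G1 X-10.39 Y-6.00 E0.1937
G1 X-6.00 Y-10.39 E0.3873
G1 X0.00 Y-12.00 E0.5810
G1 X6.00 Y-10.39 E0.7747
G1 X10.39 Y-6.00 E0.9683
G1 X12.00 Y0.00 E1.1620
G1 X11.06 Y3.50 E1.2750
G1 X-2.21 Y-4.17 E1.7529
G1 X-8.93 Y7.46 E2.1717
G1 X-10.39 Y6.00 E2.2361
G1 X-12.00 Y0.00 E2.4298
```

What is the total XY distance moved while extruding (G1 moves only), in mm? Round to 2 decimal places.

77.93 mm

Sum the Euclidean lengths of each G1 segment: total = 77.93 mm.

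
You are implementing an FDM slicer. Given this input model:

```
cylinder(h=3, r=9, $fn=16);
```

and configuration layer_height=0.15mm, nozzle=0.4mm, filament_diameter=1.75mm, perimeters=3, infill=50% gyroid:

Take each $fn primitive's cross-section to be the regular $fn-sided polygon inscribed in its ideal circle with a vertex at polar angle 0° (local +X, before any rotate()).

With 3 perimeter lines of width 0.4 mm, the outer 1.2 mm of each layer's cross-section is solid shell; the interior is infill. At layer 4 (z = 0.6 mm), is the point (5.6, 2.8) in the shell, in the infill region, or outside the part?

infill

At z = 0.6 mm: the r=9 cylinder contributes a regular 16-gon of circumradius 9. Overall, the cross-section is a single solid region. The nearest boundary edge runs (8.31, 3.44)→(6.36, 6.36); distance from the point to it = 2.62 mm. The point is inside the cross-section and 2.62 mm from the nearest boundary — more than the 1.2 mm shell width (3 × 0.4), so it's in the infill interior.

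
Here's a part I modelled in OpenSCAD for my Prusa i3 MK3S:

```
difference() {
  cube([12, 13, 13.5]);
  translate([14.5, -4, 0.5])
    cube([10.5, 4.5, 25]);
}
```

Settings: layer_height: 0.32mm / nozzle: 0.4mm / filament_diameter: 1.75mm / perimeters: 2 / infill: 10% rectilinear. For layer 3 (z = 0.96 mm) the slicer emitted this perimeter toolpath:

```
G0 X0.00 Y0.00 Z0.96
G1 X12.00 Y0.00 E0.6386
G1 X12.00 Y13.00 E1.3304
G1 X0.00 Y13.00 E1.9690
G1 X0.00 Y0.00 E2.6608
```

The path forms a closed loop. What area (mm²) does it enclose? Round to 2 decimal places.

Apply the shoelace formula to the sequence of (X, Y) vertices; enclosed area = 156.00 mm².

156.00 mm²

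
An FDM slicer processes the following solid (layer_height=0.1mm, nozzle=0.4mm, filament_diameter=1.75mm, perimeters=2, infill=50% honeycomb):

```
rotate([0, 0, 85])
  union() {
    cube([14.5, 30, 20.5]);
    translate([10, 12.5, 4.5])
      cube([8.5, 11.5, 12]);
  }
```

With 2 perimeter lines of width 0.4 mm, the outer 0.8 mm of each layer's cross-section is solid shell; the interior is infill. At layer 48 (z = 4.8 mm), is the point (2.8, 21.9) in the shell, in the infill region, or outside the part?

outside

At z = 4.8 mm: the cube is present — its section is the full 14.5×30 rectangle; the cube at (10, 12.5) is present — its section is the full 8.5×11.5 rectangle; Combining (union): the regions partially overlap (shared area 51.75 mm²), so overlapping operands fuse into one piece — 1 connected region; (whole slice rotated 85° about Z — lengths, areas and connectivity unchanged). Overall, the cross-section is a single solid region. Undo the 85° rotation: the query point maps to (22.061, -0.881) in the un-rotated model frame. The nearest boundary edge runs (14.50, 0.00)→(0.00, 0.00); distance from the point to it = 7.61 mm. The point is not inside any of the regions above, so it lies outside the cross-section (7.61 mm from the nearest boundary).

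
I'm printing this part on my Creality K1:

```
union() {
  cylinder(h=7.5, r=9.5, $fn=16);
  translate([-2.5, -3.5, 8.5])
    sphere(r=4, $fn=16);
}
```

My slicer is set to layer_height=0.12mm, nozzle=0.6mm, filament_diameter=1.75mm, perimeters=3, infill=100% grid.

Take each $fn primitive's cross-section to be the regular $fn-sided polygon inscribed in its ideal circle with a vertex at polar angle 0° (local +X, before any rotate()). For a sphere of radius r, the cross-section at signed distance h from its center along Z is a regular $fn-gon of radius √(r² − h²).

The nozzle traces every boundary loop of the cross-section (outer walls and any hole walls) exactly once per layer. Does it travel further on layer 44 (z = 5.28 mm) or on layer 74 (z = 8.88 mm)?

layer 44 (z = 5.28 mm)

Layer 44 (z = 5.28): the r=9.5 cylinder gives a regular 16-gon of circumradius 9.5 (constant along its height) (perimeter = 2·16·9.500·sin(180°/16) = 59.31 mm); the r=4 sphere at (-2.5, -3.5) slices to a regular 16-gon of circumradius 2.373 (√(r²−h²) with h=3.22 from center) (perimeter = 2·16·2.373·sin(180°/16) = 14.81 mm); Merging all regions: the r=4 sphere at (-2.5, -3.5) lies entirely inside the r=9.5 cylinder, so the union is just the r=9.5 cylinder — boundary = 59.31 mm. So its perimeter = 59.31 mm. Layer 74 (z = 8.88): the cylinder does not reach this height (z outside [0, 7.5]); the r=4 sphere at (-2.5, -3.5) slices to a regular 16-gon of circumradius 3.982 (√(r²−h²) with h=0.38 from center) (perimeter = 2·16·3.982·sin(180°/16) = 24.86 mm); Taking the union: only the r=4 sphere at (-2.5, -3.5) is present, so the union is just that shape — boundary = 24.86 mm. So its perimeter = 24.86 mm. Layer 44 is larger (59.31 vs 24.86 mm).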